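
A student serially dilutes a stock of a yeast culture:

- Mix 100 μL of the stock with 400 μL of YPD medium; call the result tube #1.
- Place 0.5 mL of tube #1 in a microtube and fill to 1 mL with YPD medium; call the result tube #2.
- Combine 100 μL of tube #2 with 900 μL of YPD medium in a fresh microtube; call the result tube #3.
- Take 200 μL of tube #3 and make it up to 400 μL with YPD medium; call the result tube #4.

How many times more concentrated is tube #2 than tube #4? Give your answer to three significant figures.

20.0

Step 1: 100 μL + 400 μL = 500 μL total → factor 500/100 = 5
Step 2: 0.5 mL brought to 1 mL → factor 1/0.5 = 2
Step 3: 100 μL + 900 μL = 1000 μL total → factor 1000/100 = 10
Step 4: 200 μL brought to 400 μL → factor 400/200 = 2
Dilution factor to tube #2 = 10; to tube #4 = 200
[tube #2]/[tube #4] = (factor to tube #4)/(factor to tube #2) = 200/10 = 20.0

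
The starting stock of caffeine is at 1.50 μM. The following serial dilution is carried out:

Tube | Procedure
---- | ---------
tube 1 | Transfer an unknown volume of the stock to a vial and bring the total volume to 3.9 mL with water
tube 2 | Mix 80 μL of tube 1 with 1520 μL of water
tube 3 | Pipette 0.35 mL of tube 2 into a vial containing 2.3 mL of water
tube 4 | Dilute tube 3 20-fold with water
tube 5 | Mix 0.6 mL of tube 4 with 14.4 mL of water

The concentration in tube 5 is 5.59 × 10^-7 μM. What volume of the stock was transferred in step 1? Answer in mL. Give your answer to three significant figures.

Step 1: v brought to 3.9 mL → factor = 3.9 mL/v
Step 2: 80 μL + 1520 μL = 1600 μL total → factor 1600/80 = 20
Step 3: 0.35 mL + 2.3 mL = 2.65 mL total → factor 2.65/0.35 = 7.5714
Step 4: 20-fold → factor 20
Step 5: 0.6 mL + 14.4 mL = 15 mL total → factor 15/0.6 = 25
Product of known-step factors = 75714
Overall factor = 1.50 μM / (5.59 × 10^-7 μM) = 2.6834 × 10^6
Step-1 factor = 2.6834 × 10^6 / 75714 = 35.441
v = 3.9 mL / 35.441 = 0.110 mL

0.110 mL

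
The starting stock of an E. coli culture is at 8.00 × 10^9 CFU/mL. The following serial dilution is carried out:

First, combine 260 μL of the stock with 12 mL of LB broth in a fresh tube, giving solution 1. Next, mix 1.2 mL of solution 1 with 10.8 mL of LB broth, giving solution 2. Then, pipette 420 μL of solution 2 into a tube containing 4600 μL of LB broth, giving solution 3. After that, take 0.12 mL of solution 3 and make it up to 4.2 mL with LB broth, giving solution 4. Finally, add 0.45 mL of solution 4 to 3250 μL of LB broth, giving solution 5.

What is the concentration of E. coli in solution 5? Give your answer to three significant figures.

Step 1: 260 μL + 12 mL = 12260 μL total → factor 12260/260 = 47.154
Step 2: 1.2 mL + 10.8 mL = 12 mL total → factor 12/1.2 = 10
Step 3: 420 μL + 4600 μL = 5020 μL total → factor 5020/420 = 11.952
Step 4: 0.12 mL brought to 4.2 mL → factor 4.2/0.12 = 35
Step 5: 0.45 mL + 3250 μL = 3.7 mL total → factor 3.7/0.45 = 8.2222
Overall dilution factor = 47.154 × 10 × 11.952 × 35 × 8.2222 = 1.6219 × 10^6
Final = 8.00 × 10^9 CFU/mL / 1.6219 × 10^6 = 4.93 × 10^3 CFU/mL

4.93 × 10^3 CFU/mL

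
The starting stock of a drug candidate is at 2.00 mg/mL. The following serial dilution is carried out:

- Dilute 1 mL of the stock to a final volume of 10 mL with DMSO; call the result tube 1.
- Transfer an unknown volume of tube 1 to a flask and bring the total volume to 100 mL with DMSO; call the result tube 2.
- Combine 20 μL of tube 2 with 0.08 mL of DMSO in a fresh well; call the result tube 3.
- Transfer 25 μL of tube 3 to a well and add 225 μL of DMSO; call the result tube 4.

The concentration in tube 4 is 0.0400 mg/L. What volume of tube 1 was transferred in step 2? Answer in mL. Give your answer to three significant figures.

1.00 mL

Step 1: 1 mL brought to 10 mL → factor 10/1 = 10
Step 2: v brought to 100 mL → factor = 100 mL/v
Step 3: 20 μL + 0.08 mL = 100 μL total → factor 100/20 = 5
Step 4: 25 μL + 225 μL = 250 μL total → factor 250/25 = 10
Product of known-step factors = 500
Overall factor = 2.00 mg/mL / (0.0400 mg/L) = 50000
Step-2 factor = 50000 / 500 = 100
v = 100 mL / 100 = 1.00 mL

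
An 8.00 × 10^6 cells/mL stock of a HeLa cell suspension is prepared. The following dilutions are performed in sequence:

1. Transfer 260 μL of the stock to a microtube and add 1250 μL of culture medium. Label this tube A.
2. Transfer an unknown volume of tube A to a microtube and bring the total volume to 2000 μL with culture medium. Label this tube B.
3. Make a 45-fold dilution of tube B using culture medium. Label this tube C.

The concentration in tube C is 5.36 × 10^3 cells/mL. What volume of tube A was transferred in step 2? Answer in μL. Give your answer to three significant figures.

350 μL

Step 1: 260 μL + 1250 μL = 1510 μL total → factor 1510/260 = 5.8077
Step 2: v brought to 2000 μL → factor = 2000 μL/v
Step 3: 45-fold → factor 45
Product of known-step factors = 261.35
Overall factor = 8.00 × 10^6 cells/mL / (5.36 × 10^3 cells/mL) = 1492.5
Step-2 factor = 1492.5 / 261.35 = 5.711
v = 2000 μL / 5.711 = 350 μL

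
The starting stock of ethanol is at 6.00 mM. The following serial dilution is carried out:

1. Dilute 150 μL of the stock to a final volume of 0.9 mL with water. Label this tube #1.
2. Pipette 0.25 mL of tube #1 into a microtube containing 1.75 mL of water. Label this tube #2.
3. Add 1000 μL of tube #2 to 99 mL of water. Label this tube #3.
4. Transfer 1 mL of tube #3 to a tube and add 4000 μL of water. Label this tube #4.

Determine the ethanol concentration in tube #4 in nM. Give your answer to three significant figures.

Step 1: 150 μL brought to 0.9 mL → factor 900/150 = 6
Step 2: 0.25 mL + 1.75 mL = 2 mL total → factor 2/0.25 = 8
Step 3: 1000 μL + 99 mL = 1 × 10^5 μL total → factor 1 × 10^5/1000 = 100
Step 4: 1 mL + 4000 μL = 5 mL total → factor 5/1 = 5
Overall dilution factor = 6 × 8 × 100 × 5 = 24000
Final = 6.00 mM / 24000 = 0.0002500 mM = 250 nM

250 nM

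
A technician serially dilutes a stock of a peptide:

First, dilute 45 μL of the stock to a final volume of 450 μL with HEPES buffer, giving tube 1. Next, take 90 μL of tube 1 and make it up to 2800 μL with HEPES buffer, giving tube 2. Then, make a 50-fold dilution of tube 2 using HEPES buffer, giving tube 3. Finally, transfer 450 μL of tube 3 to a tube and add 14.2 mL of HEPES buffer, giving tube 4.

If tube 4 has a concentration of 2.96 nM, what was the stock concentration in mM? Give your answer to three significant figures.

Step 1: 45 μL brought to 450 μL → factor 450/45 = 10
Step 2: 90 μL brought to 2800 μL → factor 2800/90 = 31.111
Step 3: 50-fold → factor 50
Step 4: 450 μL + 14.2 mL = 14650 μL total → factor 14650/450 = 32.556
Overall dilution factor = 10 × 31.111 × 50 × 32.556 = 5.0642 × 10^5
Stock = 2.96 nM × 5.0642 × 10^5 = 1.499 × 10^6 nM = 1.50 mM

1.50 mM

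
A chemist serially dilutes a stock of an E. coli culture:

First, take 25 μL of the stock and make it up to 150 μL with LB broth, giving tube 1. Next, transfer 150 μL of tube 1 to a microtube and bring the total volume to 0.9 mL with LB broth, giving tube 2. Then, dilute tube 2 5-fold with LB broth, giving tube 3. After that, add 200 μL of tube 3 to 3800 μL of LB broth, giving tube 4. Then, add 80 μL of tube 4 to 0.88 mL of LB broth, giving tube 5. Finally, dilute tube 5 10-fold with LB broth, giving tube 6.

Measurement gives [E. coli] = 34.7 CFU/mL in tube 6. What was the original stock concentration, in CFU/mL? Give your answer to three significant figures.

1.50 × 10^7 CFU/mL

Step 1: 25 μL brought to 150 μL → factor 150/25 = 6
Step 2: 150 μL brought to 0.9 mL → factor 900/150 = 6
Step 3: 5-fold → factor 5
Step 4: 200 μL + 3800 μL = 4000 μL total → factor 4000/200 = 20
Step 5: 80 μL + 0.88 mL = 960 μL total → factor 960/80 = 12
Step 6: 10-fold → factor 10
Overall dilution factor = 6 × 6 × 5 × 20 × 12 × 10 = 4.32 × 10^5
Stock = 34.7 CFU/mL × 4.32 × 10^5 = 1.50 × 10^7 CFU/mL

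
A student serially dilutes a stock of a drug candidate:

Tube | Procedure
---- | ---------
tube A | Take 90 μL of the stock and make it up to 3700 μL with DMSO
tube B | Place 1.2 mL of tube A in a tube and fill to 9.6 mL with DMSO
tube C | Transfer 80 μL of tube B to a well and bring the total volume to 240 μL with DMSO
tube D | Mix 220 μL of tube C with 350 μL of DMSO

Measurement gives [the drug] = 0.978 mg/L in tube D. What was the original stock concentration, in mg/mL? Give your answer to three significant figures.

2.50 mg/mL

Step 1: 90 μL brought to 3700 μL → factor 3700/90 = 41.111
Step 2: 1.2 mL brought to 9.6 mL → factor 9.6/1.2 = 8
Step 3: 80 μL brought to 240 μL → factor 240/80 = 3
Step 4: 220 μL + 350 μL = 570 μL total → factor 570/220 = 2.5909
Overall dilution factor = 41.111 × 8 × 3 × 2.5909 = 2556.4
Stock = 0.978 mg/L × 2556.4 = 2500 mg/L = 2.50 mg/mL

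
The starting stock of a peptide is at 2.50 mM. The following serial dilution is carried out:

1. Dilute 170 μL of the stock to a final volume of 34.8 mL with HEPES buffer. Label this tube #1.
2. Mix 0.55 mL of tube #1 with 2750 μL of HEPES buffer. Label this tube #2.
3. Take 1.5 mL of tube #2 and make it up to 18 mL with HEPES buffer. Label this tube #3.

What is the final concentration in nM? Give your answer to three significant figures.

Step 1: 170 μL brought to 34.8 mL → factor 34800/170 = 204.71
Step 2: 0.55 mL + 2750 μL = 3.3 mL total → factor 3.3/0.55 = 6
Step 3: 1.5 mL brought to 18 mL → factor 18/1.5 = 12
Overall dilution factor = 204.71 × 6 × 12 = 14739
Final = 2.50 mM / 14739 = 0.0001696 mM = 170 nM

170 nM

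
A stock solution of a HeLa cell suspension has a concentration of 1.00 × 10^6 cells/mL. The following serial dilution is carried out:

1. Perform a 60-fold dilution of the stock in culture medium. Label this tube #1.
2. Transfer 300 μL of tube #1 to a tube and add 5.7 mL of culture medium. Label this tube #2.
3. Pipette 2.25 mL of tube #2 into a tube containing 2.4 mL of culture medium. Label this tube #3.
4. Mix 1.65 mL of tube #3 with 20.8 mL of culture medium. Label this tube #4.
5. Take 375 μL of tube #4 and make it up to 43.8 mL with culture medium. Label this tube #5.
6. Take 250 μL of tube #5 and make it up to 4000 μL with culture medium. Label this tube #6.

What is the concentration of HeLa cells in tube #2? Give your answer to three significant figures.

Step 1: 60-fold → factor 60
Step 2: 300 μL + 5.7 mL = 6000 μL total → factor 6000/300 = 20
Dilution factor through tube #2 = 60 × 20 = 1200
[tube #2] = 1.00 × 10^6 cells/mL / 1200 = 833 cells/mL

833 cells/mL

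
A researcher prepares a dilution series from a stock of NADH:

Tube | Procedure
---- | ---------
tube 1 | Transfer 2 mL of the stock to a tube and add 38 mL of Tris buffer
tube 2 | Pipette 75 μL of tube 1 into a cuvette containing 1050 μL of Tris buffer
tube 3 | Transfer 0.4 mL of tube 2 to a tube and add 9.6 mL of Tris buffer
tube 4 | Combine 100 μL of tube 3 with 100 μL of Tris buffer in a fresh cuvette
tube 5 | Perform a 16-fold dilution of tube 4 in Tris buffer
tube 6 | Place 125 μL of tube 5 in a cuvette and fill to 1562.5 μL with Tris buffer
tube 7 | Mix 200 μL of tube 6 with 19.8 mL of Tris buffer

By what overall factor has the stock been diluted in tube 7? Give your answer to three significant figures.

Step 1: 2 mL + 38 mL = 40 mL total → factor 40/2 = 20
Step 2: 75 μL + 1050 μL = 1125 μL total → factor 1125/75 = 15
Step 3: 0.4 mL + 9.6 mL = 10 mL total → factor 10/0.4 = 25
Step 4: 100 μL + 100 μL = 200 μL total → factor 200/100 = 2
Step 5: 16-fold → factor 16
Step 6: 125 μL brought to 1562.5 μL → factor 1562.5/125 = 12.5
Step 7: 200 μL + 19.8 mL = 20000 μL total → factor 20000/200 = 100
Overall dilution factor = 20 × 15 × 25 × 2 × 16 × 12.5 × 100 = 3 × 10^8

3.00 × 10^8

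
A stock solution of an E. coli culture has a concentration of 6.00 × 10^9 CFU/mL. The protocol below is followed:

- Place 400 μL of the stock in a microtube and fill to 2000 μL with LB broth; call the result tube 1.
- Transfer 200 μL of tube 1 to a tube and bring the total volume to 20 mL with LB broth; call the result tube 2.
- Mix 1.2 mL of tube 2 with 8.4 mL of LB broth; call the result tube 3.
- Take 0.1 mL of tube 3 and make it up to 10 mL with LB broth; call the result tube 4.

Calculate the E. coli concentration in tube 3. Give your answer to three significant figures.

Step 1: 400 μL brought to 2000 μL → factor 2000/400 = 5
Step 2: 200 μL brought to 20 mL → factor 20000/200 = 100
Step 3: 1.2 mL + 8.4 mL = 9.6 mL total → factor 9.6/1.2 = 8
Dilution factor through tube 3 = 5 × 100 × 8 = 4000
[tube 3] = 6.00 × 10^9 CFU/mL / 4000 = 1.50 × 10^6 CFU/mL

1.50 × 10^6 CFU/mL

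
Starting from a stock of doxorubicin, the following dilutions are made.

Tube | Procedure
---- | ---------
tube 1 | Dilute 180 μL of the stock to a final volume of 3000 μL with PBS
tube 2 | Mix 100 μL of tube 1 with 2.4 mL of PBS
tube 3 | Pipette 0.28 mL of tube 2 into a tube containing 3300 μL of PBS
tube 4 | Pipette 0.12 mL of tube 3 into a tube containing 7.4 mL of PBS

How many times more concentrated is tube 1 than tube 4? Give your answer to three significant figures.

Step 1: 180 μL brought to 3000 μL → factor 3000/180 = 16.667
Step 2: 100 μL + 2.4 mL = 2500 μL total → factor 2500/100 = 25
Step 3: 0.28 mL + 3300 μL = 3.58 mL total → factor 3.58/0.28 = 12.786
Step 4: 0.12 mL + 7.4 mL = 7.52 mL total → factor 7.52/0.12 = 62.667
Dilution factor to tube 1 = 16.667; to tube 4 = 3.3385 × 10^5
[tube 1]/[tube 4] = (factor to tube 4)/(factor to tube 1) = 3.3385 × 10^5/16.667 = 2.00 × 10^4

2.00 × 10^4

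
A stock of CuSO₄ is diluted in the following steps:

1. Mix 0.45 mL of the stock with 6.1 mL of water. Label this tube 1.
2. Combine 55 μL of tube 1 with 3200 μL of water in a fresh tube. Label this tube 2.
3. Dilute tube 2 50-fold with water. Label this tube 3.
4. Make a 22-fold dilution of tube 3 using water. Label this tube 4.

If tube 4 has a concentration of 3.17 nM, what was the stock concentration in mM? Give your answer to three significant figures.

Step 1: 0.45 mL + 6.1 mL = 6.55 mL total → factor 6.55/0.45 = 14.556
Step 2: 55 μL + 3200 μL = 3255 μL total → factor 3255/55 = 59.182
Step 3: 50-fold → factor 50
Step 4: 22-fold → factor 22
Overall dilution factor = 14.556 × 59.182 × 50 × 22 = 9.4757 × 10^5
Stock = 3.17 nM × 9.4757 × 10^5 = 3.004 × 10^6 nM = 3.00 mM

3.00 mM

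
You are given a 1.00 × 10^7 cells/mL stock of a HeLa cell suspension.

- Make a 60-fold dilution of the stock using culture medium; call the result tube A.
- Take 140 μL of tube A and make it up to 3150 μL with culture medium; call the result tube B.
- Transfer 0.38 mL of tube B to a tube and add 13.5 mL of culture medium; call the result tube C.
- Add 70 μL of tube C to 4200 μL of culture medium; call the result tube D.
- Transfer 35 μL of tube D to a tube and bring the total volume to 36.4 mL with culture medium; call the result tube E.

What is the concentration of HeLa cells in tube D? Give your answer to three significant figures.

Step 1: 60-fold → factor 60
Step 2: 140 μL brought to 3150 μL → factor 3150/140 = 22.5
Step 3: 0.38 mL + 13.5 mL = 13.88 mL total → factor 13.88/0.38 = 36.526
Step 4: 70 μL + 4200 μL = 4270 μL total → factor 4270/70 = 61
Dilution factor through tube D = 60 × 22.5 × 36.526 × 61 = 3.0079 × 10^6
[tube D] = 1.00 × 10^7 cells/mL / 3.0079 × 10^6 = 3.32 cells/mL

3.32 cells/mL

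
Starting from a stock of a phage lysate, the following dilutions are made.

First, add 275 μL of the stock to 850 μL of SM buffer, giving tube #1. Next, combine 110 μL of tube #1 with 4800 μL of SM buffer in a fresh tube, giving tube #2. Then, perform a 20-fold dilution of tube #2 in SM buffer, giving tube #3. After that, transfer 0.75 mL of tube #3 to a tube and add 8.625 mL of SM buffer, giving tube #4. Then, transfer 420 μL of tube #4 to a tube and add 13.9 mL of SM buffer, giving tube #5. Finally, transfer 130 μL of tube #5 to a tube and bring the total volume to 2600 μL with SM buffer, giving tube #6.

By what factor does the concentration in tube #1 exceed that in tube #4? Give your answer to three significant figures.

Step 1: 275 μL + 850 μL = 1125 μL total → factor 1125/275 = 4.0909
Step 2: 110 μL + 4800 μL = 4910 μL total → factor 4910/110 = 44.636
Step 3: 20-fold → factor 20
Step 4: 0.75 mL + 8.625 mL = 9.375 mL total → factor 9.375/0.75 = 12.5
Dilution factor to tube #1 = 4.0909; to tube #4 = 45651
[tube #1]/[tube #4] = (factor to tube #4)/(factor to tube #1) = 45651/4.0909 = 1.12 × 10^4

1.12 × 10^4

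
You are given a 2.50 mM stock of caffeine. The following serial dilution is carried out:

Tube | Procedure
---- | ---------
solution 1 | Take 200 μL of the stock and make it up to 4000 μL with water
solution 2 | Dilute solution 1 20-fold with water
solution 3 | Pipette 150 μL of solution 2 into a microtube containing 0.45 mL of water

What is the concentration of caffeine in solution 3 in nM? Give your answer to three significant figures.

1.56 × 10^3 nM

Step 1: 200 μL brought to 4000 μL → factor 4000/200 = 20
Step 2: 20-fold → factor 20
Step 3: 150 μL + 0.45 mL = 600 μL total → factor 600/150 = 4
Overall dilution factor = 20 × 20 × 4 = 1600
Final = 2.50 mM / 1600 = 0.001563 mM = 1.56 × 10^3 nM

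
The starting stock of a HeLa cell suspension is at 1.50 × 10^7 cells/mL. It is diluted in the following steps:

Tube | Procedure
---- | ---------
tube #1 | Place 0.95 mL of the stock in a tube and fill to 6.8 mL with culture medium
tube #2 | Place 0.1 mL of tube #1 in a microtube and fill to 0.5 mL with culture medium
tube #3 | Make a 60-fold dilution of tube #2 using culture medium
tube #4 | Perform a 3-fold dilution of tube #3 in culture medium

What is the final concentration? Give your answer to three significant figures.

Step 1: 0.95 mL brought to 6.8 mL → factor 6.8/0.95 = 7.1579
Step 2: 0.1 mL brought to 0.5 mL → factor 0.5/0.1 = 5
Step 3: 60-fold → factor 60
Step 4: 3-fold → factor 3
Overall dilution factor = 7.1579 × 5 × 60 × 3 = 6442.1
Final = 1.50 × 10^7 cells/mL / 6442.1 = 2.33 × 10^3 cells/mL

2.33 × 10^3 cells/mL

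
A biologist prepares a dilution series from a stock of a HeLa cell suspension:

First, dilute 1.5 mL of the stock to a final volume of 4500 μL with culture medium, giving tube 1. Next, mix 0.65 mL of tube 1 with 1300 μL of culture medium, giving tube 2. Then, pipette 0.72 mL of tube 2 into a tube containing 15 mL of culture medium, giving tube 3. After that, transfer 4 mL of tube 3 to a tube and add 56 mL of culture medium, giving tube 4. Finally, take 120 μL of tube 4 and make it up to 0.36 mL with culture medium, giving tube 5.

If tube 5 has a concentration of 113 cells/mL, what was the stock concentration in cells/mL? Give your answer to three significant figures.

9.99 × 10^5 cells/mL

Step 1: 1.5 mL brought to 4500 μL → factor 4.5/1.5 = 3
Step 2: 0.65 mL + 1300 μL = 1.95 mL total → factor 1.95/0.65 = 3
Step 3: 0.72 mL + 15 mL = 15.72 mL total → factor 15.72/0.72 = 21.833
Step 4: 4 mL + 56 mL = 60 mL total → factor 60/4 = 15
Step 5: 120 μL brought to 0.36 mL → factor 360/120 = 3
Overall dilution factor = 3 × 3 × 21.833 × 15 × 3 = 8842.5
Stock = 113 cells/mL × 8842.5 = 9.99 × 10^5 cells/mL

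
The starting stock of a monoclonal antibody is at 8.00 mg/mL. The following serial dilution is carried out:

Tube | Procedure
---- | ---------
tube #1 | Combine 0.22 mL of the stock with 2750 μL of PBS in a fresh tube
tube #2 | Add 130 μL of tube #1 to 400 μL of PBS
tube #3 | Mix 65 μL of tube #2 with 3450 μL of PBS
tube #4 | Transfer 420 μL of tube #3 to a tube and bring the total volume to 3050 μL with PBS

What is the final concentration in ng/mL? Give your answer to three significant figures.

370 ng/mL

Step 1: 0.22 mL + 2750 μL = 2.97 mL total → factor 2.97/0.22 = 13.5
Step 2: 130 μL + 400 μL = 530 μL total → factor 530/130 = 4.0769
Step 3: 65 μL + 3450 μL = 3515 μL total → factor 3515/65 = 54.077
Step 4: 420 μL brought to 3050 μL → factor 3050/420 = 7.2619
Overall dilution factor = 13.5 × 4.0769 × 54.077 × 7.2619 = 21614
Final = 8.00 mg/mL / 21614 = 0.0003701 mg/mL = 370 ng/mL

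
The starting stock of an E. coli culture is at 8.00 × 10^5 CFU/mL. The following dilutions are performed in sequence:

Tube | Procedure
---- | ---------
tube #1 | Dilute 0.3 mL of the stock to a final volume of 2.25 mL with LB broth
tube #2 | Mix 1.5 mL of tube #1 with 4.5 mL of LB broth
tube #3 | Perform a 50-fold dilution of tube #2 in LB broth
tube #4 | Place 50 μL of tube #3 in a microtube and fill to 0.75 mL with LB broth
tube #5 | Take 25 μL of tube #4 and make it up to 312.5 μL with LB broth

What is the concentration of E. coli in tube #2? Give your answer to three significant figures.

2.67 × 10^4 CFU/mL

Step 1: 0.3 mL brought to 2.25 mL → factor 2.25/0.3 = 7.5
Step 2: 1.5 mL + 4.5 mL = 6 mL total → factor 6/1.5 = 4
Dilution factor through tube #2 = 7.5 × 4 = 30
[tube #2] = 8.00 × 10^5 CFU/mL / 30 = 2.67 × 10^4 CFU/mL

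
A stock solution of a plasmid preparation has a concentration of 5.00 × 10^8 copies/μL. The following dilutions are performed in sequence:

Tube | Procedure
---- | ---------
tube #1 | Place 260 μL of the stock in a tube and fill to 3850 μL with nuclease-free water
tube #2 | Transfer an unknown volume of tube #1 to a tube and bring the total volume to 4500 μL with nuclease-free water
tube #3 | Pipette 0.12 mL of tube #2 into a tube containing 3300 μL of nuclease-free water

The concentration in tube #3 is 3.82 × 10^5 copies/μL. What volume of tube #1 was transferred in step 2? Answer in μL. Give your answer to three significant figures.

Step 1: 260 μL brought to 3850 μL → factor 3850/260 = 14.808
Step 2: v brought to 4500 μL → factor = 4500 μL/v
Step 3: 0.12 mL + 3300 μL = 3.42 mL total → factor 3.42/0.12 = 28.5
Product of known-step factors = 422.02
Overall factor = 5.00 × 10^8 copies/μL / (3.82 × 10^5 copies/μL) = 1308.9
Step-2 factor = 1308.9 / 422.02 = 3.1015
v = 4500 μL / 3.1015 = 1.45 × 10^3 μL

1.45 × 10^3 μL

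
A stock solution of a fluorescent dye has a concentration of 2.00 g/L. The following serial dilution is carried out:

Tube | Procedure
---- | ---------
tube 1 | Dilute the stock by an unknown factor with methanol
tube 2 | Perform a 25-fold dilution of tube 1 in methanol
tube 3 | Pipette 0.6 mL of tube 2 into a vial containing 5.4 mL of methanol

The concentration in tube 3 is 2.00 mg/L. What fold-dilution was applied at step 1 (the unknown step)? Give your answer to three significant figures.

Step 1: unknown factor x
Step 2: 25-fold → factor 25
Step 3: 0.6 mL + 5.4 mL = 6 mL total → factor 6/0.6 = 10
Product of known-step factors = 250
Overall factor = 2.00 g/L / (2.00 mg/L) = 1000
x = 1000 / 250 = 4.00

4.00-fold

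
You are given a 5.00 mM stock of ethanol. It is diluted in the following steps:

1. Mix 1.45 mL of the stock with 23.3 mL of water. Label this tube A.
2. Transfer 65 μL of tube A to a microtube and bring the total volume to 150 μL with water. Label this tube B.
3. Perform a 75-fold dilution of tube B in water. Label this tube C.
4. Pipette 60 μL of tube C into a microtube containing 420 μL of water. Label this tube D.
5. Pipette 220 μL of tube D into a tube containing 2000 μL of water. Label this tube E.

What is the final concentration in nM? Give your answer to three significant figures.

Step 1: 1.45 mL + 23.3 mL = 24.75 mL total → factor 24.75/1.45 = 17.069
Step 2: 65 μL brought to 150 μL → factor 150/65 = 2.3077
Step 3: 75-fold → factor 75
Step 4: 60 μL + 420 μL = 480 μL total → factor 480/60 = 8
Step 5: 220 μL + 2000 μL = 2220 μL total → factor 2220/220 = 10.091
Overall dilution factor = 17.069 × 2.3077 × 75 × 8 × 10.091 = 2.3849 × 10^5
Final = 5.00 mM / 2.3849 × 10^5 = 2.097 × 10^-5 mM = 21.0 nM

21.0 nM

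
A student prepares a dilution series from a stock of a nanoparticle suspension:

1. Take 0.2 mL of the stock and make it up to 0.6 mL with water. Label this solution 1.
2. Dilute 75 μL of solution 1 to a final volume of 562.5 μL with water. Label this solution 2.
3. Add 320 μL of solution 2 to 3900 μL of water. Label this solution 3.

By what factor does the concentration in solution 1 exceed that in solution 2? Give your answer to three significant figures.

7.50

Step 1: 0.2 mL brought to 0.6 mL → factor 0.6/0.2 = 3
Step 2: 75 μL brought to 562.5 μL → factor 562.5/75 = 7.5
Dilution factor to solution 1 = 3; to solution 2 = 22.5
[solution 1]/[solution 2] = (factor to solution 2)/(factor to solution 1) = 22.5/3 = 7.50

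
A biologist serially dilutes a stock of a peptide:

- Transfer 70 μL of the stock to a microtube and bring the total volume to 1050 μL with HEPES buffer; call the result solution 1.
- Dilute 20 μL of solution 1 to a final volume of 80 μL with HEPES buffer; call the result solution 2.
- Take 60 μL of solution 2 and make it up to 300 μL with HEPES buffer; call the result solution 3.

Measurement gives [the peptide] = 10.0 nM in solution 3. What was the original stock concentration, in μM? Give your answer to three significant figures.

3.00 μM

Step 1: 70 μL brought to 1050 μL → factor 1050/70 = 15
Step 2: 20 μL brought to 80 μL → factor 80/20 = 4
Step 3: 60 μL brought to 300 μL → factor 300/60 = 5
Overall dilution factor = 15 × 4 × 5 = 300
Stock = 10.0 nM × 300 = 3000 nM = 3.00 μM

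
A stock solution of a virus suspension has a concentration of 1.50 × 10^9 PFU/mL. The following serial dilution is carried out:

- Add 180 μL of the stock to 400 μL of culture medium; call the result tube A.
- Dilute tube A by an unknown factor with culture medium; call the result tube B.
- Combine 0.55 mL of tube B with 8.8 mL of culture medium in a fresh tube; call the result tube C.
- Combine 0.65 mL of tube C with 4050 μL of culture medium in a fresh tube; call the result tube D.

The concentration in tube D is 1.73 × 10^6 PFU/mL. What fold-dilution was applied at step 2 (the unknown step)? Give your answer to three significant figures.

Step 1: 180 μL + 400 μL = 580 μL total → factor 580/180 = 3.2222
Step 2: unknown factor x
Step 3: 0.55 mL + 8.8 mL = 9.35 mL total → factor 9.35/0.55 = 17
Step 4: 0.65 mL + 4050 μL = 4.7 mL total → factor 4.7/0.65 = 7.2308
Product of known-step factors = 396.09
Overall factor = 1.50 × 10^9 PFU/mL / (1.73 × 10^6 PFU/mL) = 867.05
x = 867.05 / 396.09 = 2.19

2.19-fold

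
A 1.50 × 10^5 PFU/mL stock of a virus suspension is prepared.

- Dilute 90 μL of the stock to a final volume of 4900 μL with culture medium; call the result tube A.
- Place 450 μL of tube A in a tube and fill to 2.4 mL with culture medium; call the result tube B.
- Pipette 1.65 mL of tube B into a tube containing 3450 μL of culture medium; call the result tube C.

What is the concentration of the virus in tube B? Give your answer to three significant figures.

Step 1: 90 μL brought to 4900 μL → factor 4900/90 = 54.444
Step 2: 450 μL brought to 2.4 mL → factor 2400/450 = 5.3333
Dilution factor through tube B = 54.444 × 5.3333 = 290.37
[tube B] = 1.50 × 10^5 PFU/mL / 290.37 = 517 PFU/mL

517 PFU/mL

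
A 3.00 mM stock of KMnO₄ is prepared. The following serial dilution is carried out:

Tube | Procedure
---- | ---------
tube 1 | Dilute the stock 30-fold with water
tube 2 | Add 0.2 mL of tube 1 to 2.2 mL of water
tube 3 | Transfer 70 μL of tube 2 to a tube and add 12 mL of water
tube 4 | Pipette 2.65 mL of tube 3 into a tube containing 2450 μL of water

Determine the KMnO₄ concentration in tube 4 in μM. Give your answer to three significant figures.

0.0251 μM

Step 1: 30-fold → factor 30
Step 2: 0.2 mL + 2.2 mL = 2.4 mL total → factor 2.4/0.2 = 12
Step 3: 70 μL + 12 mL = 12070 μL total → factor 12070/70 = 172.43
Step 4: 2.65 mL + 2450 μL = 5.1 mL total → factor 5.1/2.65 = 1.9245
Overall dilution factor = 30 × 12 × 172.43 × 1.9245 = 1.1946 × 10^5
Final = 3.00 mM / 1.1946 × 10^5 = 2.511 × 10^-5 mM = 0.0251 μM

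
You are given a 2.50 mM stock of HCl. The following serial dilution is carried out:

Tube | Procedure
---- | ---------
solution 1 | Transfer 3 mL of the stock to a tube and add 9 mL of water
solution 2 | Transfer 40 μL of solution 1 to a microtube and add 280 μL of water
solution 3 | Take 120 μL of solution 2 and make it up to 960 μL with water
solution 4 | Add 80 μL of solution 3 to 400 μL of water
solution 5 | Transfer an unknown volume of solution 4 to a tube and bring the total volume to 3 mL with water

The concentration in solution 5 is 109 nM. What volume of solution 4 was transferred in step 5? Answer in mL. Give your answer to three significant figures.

0.201 mL

Step 1: 3 mL + 9 mL = 12 mL total → factor 12/3 = 4
Step 2: 40 μL + 280 μL = 320 μL total → factor 320/40 = 8
Step 3: 120 μL brought to 960 μL → factor 960/120 = 8
Step 4: 80 μL + 400 μL = 480 μL total → factor 480/80 = 6
Step 5: v brought to 3 mL → factor = 3 mL/v
Product of known-step factors = 1536
Overall factor = 2.50 mM / (109 nM) = 22936
Step-5 factor = 22936 / 1536 = 14.932
v = 3 mL / 14.932 = 0.201 mL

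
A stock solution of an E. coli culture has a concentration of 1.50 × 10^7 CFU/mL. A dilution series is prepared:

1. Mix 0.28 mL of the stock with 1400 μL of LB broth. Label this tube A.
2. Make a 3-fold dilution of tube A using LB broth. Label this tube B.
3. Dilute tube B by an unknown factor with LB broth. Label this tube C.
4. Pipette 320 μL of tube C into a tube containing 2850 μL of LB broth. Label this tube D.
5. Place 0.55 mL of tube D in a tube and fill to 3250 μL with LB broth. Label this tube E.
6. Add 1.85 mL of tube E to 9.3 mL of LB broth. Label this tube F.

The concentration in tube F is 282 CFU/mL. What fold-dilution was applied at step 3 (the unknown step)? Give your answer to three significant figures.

8.38-fold

Step 1: 0.28 mL + 1400 μL = 1.68 mL total → factor 1.68/0.28 = 6
Step 2: 3-fold → factor 3
Step 3: unknown factor x
Step 4: 320 μL + 2850 μL = 3170 μL total → factor 3170/320 = 9.9062
Step 5: 0.55 mL brought to 3250 μL → factor 3.25/0.55 = 5.9091
Step 6: 1.85 mL + 9.3 mL = 11.15 mL total → factor 11.15/1.85 = 6.027
Product of known-step factors = 6350.5
Overall factor = 1.50 × 10^7 CFU/mL / (282 CFU/mL) = 53191
x = 53191 / 6350.5 = 8.38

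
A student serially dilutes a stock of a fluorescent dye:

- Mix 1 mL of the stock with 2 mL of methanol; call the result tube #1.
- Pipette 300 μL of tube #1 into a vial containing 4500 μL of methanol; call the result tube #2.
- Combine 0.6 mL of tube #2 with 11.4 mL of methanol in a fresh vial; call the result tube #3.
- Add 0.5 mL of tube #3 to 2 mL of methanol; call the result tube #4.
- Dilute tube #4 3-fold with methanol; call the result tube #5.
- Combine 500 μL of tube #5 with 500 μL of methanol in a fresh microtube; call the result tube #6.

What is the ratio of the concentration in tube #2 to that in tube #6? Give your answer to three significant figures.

600

Step 1: 1 mL + 2 mL = 3 mL total → factor 3/1 = 3
Step 2: 300 μL + 4500 μL = 4800 μL total → factor 4800/300 = 16
Step 3: 0.6 mL + 11.4 mL = 12 mL total → factor 12/0.6 = 20
Step 4: 0.5 mL + 2 mL = 2.5 mL total → factor 2.5/0.5 = 5
Step 5: 3-fold → factor 3
Step 6: 500 μL + 500 μL = 1000 μL total → factor 1000/500 = 2
Dilution factor to tube #2 = 48; to tube #6 = 28800
[tube #2]/[tube #6] = (factor to tube #6)/(factor to tube #2) = 28800/48 = 600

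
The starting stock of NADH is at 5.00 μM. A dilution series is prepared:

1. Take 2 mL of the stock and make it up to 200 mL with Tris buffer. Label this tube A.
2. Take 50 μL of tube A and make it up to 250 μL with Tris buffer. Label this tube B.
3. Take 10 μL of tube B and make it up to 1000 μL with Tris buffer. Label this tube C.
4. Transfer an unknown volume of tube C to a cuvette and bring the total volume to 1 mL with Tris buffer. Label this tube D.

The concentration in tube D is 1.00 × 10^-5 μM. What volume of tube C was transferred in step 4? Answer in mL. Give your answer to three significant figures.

Step 1: 2 mL brought to 200 mL → factor 200/2 = 100
Step 2: 50 μL brought to 250 μL → factor 250/50 = 5
Step 3: 10 μL brought to 1000 μL → factor 1000/10 = 100
Step 4: v brought to 1 mL → factor = 1 mL/v
Product of known-step factors = 50000
Overall factor = 5.00 μM / (1.00 × 10^-5 μM) = 5 × 10^5
Step-4 factor = 5 × 10^5 / 50000 = 10
v = 1 mL / 10 = 0.100 mL

0.100 mL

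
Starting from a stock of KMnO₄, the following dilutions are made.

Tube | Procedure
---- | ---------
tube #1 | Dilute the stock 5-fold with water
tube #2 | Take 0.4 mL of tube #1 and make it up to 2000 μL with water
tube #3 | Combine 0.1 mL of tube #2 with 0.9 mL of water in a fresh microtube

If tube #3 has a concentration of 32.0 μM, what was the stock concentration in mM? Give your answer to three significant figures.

Step 1: 5-fold → factor 5
Step 2: 0.4 mL brought to 2000 μL → factor 2/0.4 = 5
Step 3: 0.1 mL + 0.9 mL = 1 mL total → factor 1/0.1 = 10
Overall dilution factor = 5 × 5 × 10 = 250
Stock = 32.0 μM × 250 = 8000 μM = 8.00 mM

8.00 mM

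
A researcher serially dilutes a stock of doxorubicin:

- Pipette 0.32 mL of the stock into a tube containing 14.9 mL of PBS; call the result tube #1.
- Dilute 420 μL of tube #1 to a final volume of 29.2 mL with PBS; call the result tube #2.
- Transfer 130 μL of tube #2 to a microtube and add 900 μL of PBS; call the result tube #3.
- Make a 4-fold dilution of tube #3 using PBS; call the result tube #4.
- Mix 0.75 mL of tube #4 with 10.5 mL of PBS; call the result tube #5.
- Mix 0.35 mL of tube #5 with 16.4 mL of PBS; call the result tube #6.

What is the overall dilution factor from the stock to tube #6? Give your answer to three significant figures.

7.52 × 10^7

Step 1: 0.32 mL + 14.9 mL = 15.22 mL total → factor 15.22/0.32 = 47.562
Step 2: 420 μL brought to 29.2 mL → factor 29200/420 = 69.524
Step 3: 130 μL + 900 μL = 1030 μL total → factor 1030/130 = 7.9231
Step 4: 4-fold → factor 4
Step 5: 0.75 mL + 10.5 mL = 11.25 mL total → factor 11.25/0.75 = 15
Step 6: 0.35 mL + 16.4 mL = 16.75 mL total → factor 16.75/0.35 = 47.857
Overall dilution factor = 47.562 × 69.524 × 7.9231 × 4 × 15 × 47.857 = 7.523 × 10^7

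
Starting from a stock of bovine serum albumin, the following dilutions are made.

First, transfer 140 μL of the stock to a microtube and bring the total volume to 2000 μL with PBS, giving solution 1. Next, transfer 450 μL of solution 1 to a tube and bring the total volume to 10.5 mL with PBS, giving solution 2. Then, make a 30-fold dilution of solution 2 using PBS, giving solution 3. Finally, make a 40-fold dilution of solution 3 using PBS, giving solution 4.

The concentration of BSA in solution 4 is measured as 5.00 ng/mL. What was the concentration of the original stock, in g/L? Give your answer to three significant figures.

Step 1: 140 μL brought to 2000 μL → factor 2000/140 = 14.286
Step 2: 450 μL brought to 10.5 mL → factor 10500/450 = 23.333
Step 3: 30-fold → factor 30
Step 4: 40-fold → factor 40
Overall dilution factor = 14.286 × 23.333 × 30 × 40 = 4 × 10^5
Stock = 5.00 ng/mL × 4 × 10^5 = 2.000 × 10^6 ng/mL = 2.00 g/L

2.00 g/L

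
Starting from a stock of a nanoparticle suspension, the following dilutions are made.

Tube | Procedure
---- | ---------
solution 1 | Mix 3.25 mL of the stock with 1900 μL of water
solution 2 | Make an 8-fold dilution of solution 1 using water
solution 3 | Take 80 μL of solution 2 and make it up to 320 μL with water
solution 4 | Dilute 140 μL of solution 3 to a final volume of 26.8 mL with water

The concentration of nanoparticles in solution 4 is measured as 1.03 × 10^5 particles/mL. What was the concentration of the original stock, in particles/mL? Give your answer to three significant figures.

1.00 × 10^9 particles/mL

Step 1: 3.25 mL + 1900 μL = 5.15 mL total → factor 5.15/3.25 = 1.5846
Step 2: 8-fold → factor 8
Step 3: 80 μL brought to 320 μL → factor 320/80 = 4
Step 4: 140 μL brought to 26.8 mL → factor 26800/140 = 191.43
Overall dilution factor = 1.5846 × 8 × 4 × 191.43 = 9706.9
Stock = 1.03 × 10^5 particles/mL × 9706.9 = 1.00 × 10^9 particles/mL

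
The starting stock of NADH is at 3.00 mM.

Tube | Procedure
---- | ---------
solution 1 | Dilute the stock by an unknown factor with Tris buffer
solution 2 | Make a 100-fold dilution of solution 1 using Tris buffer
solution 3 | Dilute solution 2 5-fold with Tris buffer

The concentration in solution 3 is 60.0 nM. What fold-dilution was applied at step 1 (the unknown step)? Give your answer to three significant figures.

Step 1: unknown factor x
Step 2: 100-fold → factor 100
Step 3: 5-fold → factor 5
Product of known-step factors = 500
Overall factor = 3.00 mM / (60.0 nM) = 50000
x = 50000 / 500 = 100

100-fold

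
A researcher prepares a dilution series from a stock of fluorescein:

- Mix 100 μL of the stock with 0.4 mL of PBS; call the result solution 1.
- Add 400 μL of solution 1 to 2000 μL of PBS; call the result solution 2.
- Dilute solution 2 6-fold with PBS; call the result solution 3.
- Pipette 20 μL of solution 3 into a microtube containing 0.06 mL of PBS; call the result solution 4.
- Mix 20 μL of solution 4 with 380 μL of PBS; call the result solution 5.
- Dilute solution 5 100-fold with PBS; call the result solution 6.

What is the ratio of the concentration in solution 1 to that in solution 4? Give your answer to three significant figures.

144

Step 1: 100 μL + 0.4 mL = 500 μL total → factor 500/100 = 5
Step 2: 400 μL + 2000 μL = 2400 μL total → factor 2400/400 = 6
Step 3: 6-fold → factor 6
Step 4: 20 μL + 0.06 mL = 80 μL total → factor 80/20 = 4
Dilution factor to solution 1 = 5; to solution 4 = 720
[solution 1]/[solution 4] = (factor to solution 4)/(factor to solution 1) = 720/5 = 144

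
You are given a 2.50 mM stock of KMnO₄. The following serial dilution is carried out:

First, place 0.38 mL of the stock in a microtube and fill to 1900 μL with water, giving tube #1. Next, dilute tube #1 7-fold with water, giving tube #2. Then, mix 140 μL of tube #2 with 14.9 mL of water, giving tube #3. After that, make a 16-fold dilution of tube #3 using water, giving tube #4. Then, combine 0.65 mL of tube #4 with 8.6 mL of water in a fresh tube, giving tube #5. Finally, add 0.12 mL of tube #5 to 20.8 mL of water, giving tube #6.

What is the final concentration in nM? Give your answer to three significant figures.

0.0168 nM

Step 1: 0.38 mL brought to 1900 μL → factor 1.9/0.38 = 5
Step 2: 7-fold → factor 7
Step 3: 140 μL + 14.9 mL = 15040 μL total → factor 15040/140 = 107.43
Step 4: 16-fold → factor 16
Step 5: 0.65 mL + 8.6 mL = 9.25 mL total → factor 9.25/0.65 = 14.231
Step 6: 0.12 mL + 20.8 mL = 20.92 mL total → factor 20.92/0.12 = 174.33
Overall dilution factor = 5 × 7 × 107.43 × 16 × 14.231 × 174.33 = 1.4925 × 10^8
Final = 2.50 mM / 1.4925 × 10^8 = 1.675 × 10^-8 mM = 0.0168 nM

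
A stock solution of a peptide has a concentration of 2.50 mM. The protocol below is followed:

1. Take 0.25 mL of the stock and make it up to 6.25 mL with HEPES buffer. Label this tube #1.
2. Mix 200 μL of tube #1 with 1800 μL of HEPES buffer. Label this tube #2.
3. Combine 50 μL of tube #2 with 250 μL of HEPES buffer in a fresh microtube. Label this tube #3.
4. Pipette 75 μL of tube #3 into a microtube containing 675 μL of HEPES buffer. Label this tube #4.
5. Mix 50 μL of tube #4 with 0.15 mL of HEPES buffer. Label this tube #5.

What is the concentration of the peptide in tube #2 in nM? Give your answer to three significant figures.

Step 1: 0.25 mL brought to 6.25 mL → factor 6.25/0.25 = 25
Step 2: 200 μL + 1800 μL = 2000 μL total → factor 2000/200 = 10
Dilution factor through tube #2 = 25 × 10 = 250
[tube #2] = 2.50 mM / 250 = 0.01000 mM = 1.00 × 10^4 nM

1.00 × 10^4 nM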